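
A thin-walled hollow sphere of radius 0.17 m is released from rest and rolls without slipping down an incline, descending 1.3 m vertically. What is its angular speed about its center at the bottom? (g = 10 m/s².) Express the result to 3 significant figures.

ω ≈ 23.2 rad/s

The moment of inertia is (2/3)MR², giving k ≡ I/(MR²) = 2/3.
Pure rolling means v = ωR; then KE = ½Mv² + ½I(v/R)² = ½(1+k)Mv² = (5/6)Mv².
Energy conservation Mgh = ½(1+k)Mv² gives v = √(2gh/(1+k)) = √(2 × 10 × 1.3 / 1.667) = 3.95 m/s.
Then ω = v/R = 3.95 / 0.17 ≈ 23.2 rad/s.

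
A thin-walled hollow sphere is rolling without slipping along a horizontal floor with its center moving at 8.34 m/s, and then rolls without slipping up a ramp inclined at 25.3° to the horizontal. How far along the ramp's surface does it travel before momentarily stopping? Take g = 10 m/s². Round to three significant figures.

d ≈ 13.6 m

For this body I = (2/3)MR², i.e. k = I/(MR²) = 2/3.
Pure rolling means v = ωR; then KE = ½Mv² + ½I(v/R)² = ½(1+k)Mv² = (5/6)Mv².
Setting this equal to Mgh gives the vertical rise h = (1+k)v₀²/(2g) = 1.667×8.34²/(2×10) = 5.796 m.
The distance along the slope is d = h/sinθ = 5.796/sin25.3° ≈ 13.6 m.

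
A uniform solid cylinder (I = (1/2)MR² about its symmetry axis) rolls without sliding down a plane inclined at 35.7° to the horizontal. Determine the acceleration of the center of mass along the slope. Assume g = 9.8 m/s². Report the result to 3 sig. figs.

For this body I = (1/2)MR², i.e. k = I/(MR²) = 0.5.
Newton's second law down the slope: Mg sinθ − f = Ma. The torque equation fR = Iα (with α = a/R) gives f = kMa.
Eliminating f: Mg sinθ = (1+k)Ma, so a = g sinθ/(1+k) = 9.8 × sin35.7° / 1.5 ≈ 3.81 m/s².

a ≈ 3.81 m/s²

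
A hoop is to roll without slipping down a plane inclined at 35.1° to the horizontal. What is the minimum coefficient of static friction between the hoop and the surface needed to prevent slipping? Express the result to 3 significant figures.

μ_min ≈ 0.351

For this body I = MR², i.e. k = I/(MR²) = 1.
Along the incline Mg sinθ − f = Ma, and torque about the center fR = Iα = kMR²(a/R) gives f = kMa.
These give a = g sinθ/(1+k) and the required friction f = kMg sinθ/(1+k).
The normal force is N = Mg cosθ, so μ_min = f/N = k tanθ/(1+k).
μ_min = 1 × tan35.1° / 2 ≈ 0.351.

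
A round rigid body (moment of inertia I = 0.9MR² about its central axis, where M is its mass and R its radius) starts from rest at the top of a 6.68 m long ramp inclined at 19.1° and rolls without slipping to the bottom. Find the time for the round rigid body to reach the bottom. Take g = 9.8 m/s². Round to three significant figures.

Here I = 0.9MR², so the shape factor k = I/(MR²) = 0.9.
Newton's second law down the slope: Mg sinθ − f = Ma. The torque equation fR = Iα (with α = a/R) gives f = kMa.
Hence a = g sinθ/(1+k) = 9.8×sin19.1°/1.9 = 1.688 m/s².
With constant a from rest, t = √(2L/a) = √(2·6.68/1.688) ≈ 2.81 s.

t ≈ 2.81 s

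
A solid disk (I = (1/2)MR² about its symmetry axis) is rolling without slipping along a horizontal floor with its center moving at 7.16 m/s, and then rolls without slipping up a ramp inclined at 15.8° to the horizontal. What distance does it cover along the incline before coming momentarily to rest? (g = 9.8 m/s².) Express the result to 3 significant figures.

d ≈ 14.4 m

Here I = (1/2)MR², so the shape factor k = I/(MR²) = 0.5.
The rolling condition ω = v/R makes the rotational term ½I(v/R)² = ½kMv², so KE_total = ½(1+k)Mv² = (3/4)Mv².
Setting this equal to Mgh gives the vertical rise h = (1+k)v₀²/(2g) = 1.5×7.16²/(2×9.8) = 3.923 m.
The distance along the slope is d = h/sinθ = 3.923/sin15.8° ≈ 14.4 m.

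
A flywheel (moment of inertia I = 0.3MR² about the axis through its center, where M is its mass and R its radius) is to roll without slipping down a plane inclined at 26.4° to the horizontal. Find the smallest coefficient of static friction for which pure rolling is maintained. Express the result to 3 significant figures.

For this body I = 0.3MR², i.e. k = I/(MR²) = 0.3.
Translational: Mg sinθ − f = Ma. Rotational about the CM: fR = Iα = kMRa, so f = kMa.
These give a = g sinθ/(1+k) and the required friction f = kMg sinθ/(1+k).
The normal force is N = Mg cosθ, so μ_min = f/N = k tanθ/(1+k).
μ_min = 0.3 × tan26.4° / 1.3 ≈ 0.115.

μ_min ≈ 0.115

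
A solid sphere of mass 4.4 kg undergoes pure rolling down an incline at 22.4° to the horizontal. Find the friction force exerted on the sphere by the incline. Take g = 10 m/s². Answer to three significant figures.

With I = (2/5)MR², the ratio k = I/(MR²) is 0.4.
Newton's second law down the slope: Mg sinθ − f = Ma. The torque equation fR = Iα (with α = a/R) gives f = kMa.
Combining, a = g sinθ/(1+k) and f = kMa = kMg sinθ/(1+k).
f = 0.4 × 4.4 × 10 × sin22.4° / 1.4 ≈ 4.79 N.

f ≈ 4.79 N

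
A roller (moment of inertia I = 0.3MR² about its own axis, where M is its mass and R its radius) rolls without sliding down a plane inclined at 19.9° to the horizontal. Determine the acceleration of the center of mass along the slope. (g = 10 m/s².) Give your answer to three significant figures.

a ≈ 2.62 m/s²

With I = 0.3MR², the ratio k = I/(MR²) is 0.3.
Newton's second law down the slope: Mg sinθ − f = Ma. The torque equation fR = Iα (with α = a/R) gives f = kMa.
Eliminating f: Mg sinθ = (1+k)Ma, so a = g sinθ/(1+k) = 10 × sin19.9° / 1.3 ≈ 2.62 m/s².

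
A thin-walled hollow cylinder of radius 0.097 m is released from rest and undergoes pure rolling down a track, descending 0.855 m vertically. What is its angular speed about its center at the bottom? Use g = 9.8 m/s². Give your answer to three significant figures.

Here I = MR², so the shape factor k = I/(MR²) = 1.
Pure rolling means v = ωR; then KE = ½Mv² + ½I(v/R)² = ½(1+k)Mv² = Mv².
Energy conservation Mgh = ½(1+k)Mv² gives v = √(2gh/(1+k)) = √(2 × 9.8 × 0.855 / 2) = 2.895 m/s.
The angular speed follows from ω = v/R = 2.895/0.097 ≈ 29.8 rad/s.

ω ≈ 29.8 rad/s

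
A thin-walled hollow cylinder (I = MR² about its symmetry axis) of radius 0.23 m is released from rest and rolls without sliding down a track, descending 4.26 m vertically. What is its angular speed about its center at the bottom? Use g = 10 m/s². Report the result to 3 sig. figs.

Here I = MR², so the shape factor k = I/(MR²) = 1.
Since it rolls without slipping, ω = v/R and KE = ½Mv² + ½Iω² = ½(1+k)Mv² = Mv².
Energy conservation Mgh = ½(1+k)Mv² gives v = √(2gh/(1+k)) = √(2 × 10 × 4.26 / 2) = 6.527 m/s.
Then ω = v/R = 6.527 / 0.23 ≈ 28.4 rad/s.

ω ≈ 28.4 rad/s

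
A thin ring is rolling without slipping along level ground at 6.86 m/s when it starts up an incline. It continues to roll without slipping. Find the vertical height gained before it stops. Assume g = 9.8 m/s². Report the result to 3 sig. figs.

For this body I = MR², i.e. k = I/(MR²) = 1.
Pure rolling means v = ωR; then KE = ½Mv² + ½I(v/R)² = ½(1+k)Mv² = Mv².
At the top the kinetic energy is zero, so Mv₀² = Mgh.
Thus h = (1+k)v₀²/(2g) = 2 × 6.86² / (2 × 9.8) ≈ 4.80 m.

h ≈ 4.80 m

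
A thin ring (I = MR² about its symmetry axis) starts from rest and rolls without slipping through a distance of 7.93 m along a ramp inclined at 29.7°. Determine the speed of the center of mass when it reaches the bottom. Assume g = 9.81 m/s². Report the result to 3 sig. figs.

For this body I = MR², i.e. k = I/(MR²) = 1.
Pure rolling means v = ωR; then KE = ½Mv² + ½I(v/R)² = ½(1+k)Mv² = Mv².
The vertical drop is h = L sinθ = 7.93 × sin29.7° = 3.929 m.
Energy conservation: Mgh = Mv², so v = √(2gh/(1+k)) = √(2 × 9.81 × 3.929 / 2) ≈ 6.21 m/s.

v ≈ 6.21 m/s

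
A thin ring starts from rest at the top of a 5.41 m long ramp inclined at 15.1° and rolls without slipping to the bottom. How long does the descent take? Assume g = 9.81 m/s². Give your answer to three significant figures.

With I = MR², the ratio k = I/(MR²) is 1.
Along the incline Mg sinθ − f = Ma, and torque about the center fR = Iα = kMR²(a/R) gives f = kMa.
Hence a = g sinθ/(1+k) = 9.81×sin15.1°/2 = 1.278 m/s².
Starting from rest, L = ½at², so t = √(2L/a) = √(2×5.41/1.278) ≈ 2.91 s.

t ≈ 2.91 s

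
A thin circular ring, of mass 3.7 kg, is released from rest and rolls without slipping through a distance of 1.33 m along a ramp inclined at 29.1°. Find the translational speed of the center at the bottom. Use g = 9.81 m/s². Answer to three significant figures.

The moment of inertia is MR², giving k ≡ I/(MR²) = 1.
The rolling condition ω = v/R makes the rotational term ½I(v/R)² = ½kMv², so KE_total = ½(1+k)Mv² = Mv².
The vertical drop is h = L sinθ = 1.33 × sin29.1° = 0.6468 m.
Energy conservation: Mgh = Mv², so v = √(2gh/(1+k)) = √(2 × 9.81 × 0.6468 / 2) ≈ 2.52 m/s.

v ≈ 2.52 m/s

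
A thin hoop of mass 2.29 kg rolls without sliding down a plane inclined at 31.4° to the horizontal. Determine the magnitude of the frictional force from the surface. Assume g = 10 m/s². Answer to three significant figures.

The moment of inertia is MR², giving k ≡ I/(MR²) = 1.
Along the incline Mg sinθ − f = Ma, and torque about the center fR = Iα = kMR²(a/R) gives f = kMa.
Combining, a = g sinθ/(1+k) and f = kMa = kMg sinθ/(1+k).
f = 1 × 2.29 × 10 × sin31.4° / 2 ≈ 5.97 N.

f ≈ 5.97 N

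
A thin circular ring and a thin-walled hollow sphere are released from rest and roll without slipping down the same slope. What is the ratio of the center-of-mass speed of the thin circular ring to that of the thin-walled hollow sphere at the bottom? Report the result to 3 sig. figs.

v_ratio ≈ 0.913

Each satisfies Mgh = ½(1+k)Mv² with k = I/(MR²), so v ∝ 1/√(1+k).
For the thin circular ring k = 1; for the thin-walled hollow sphere k = 2/3.
v₁/v₂ = √((1+k₂)/(1+k₁)) = √(1.667/2) ≈ 0.913.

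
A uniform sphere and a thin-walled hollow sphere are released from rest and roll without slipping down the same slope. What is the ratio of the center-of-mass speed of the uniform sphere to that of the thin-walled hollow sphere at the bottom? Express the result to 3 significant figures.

Each satisfies Mgh = ½(1+k)Mv² with k = I/(MR²), so v ∝ 1/√(1+k).
For the uniform sphere k = 0.4; for the thin-walled hollow sphere k = 2/3.
v₁/v₂ = √((1+k₂)/(1+k₁)) = √(1.667/1.4) ≈ 1.09.

v_ratio ≈ 1.09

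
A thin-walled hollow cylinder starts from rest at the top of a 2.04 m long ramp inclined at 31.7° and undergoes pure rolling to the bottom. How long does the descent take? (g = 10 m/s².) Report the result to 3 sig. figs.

t ≈ 1.25 s

With I = MR², the ratio k = I/(MR²) is 1.
Translational: Mg sinθ − f = Ma. Rotational about the CM: fR = Iα = kMRa, so f = kMa.
Hence a = g sinθ/(1+k) = 10×sin31.7°/2 = 2.627 m/s².
With constant a from rest, t = √(2L/a) = √(2·2.04/2.627) ≈ 1.25 s.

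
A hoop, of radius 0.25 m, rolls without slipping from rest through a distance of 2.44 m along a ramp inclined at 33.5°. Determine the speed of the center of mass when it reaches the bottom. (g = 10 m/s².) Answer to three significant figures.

The moment of inertia is MR², giving k ≡ I/(MR²) = 1.
Since it rolls without slipping, ω = v/R and KE = ½Mv² + ½Iω² = ½(1+k)Mv² = Mv².
The vertical drop is h = L sinθ = 2.44 × sin33.5° = 1.347 m.
Setting Mgh = Mv² gives v = √(2gh/(1+k)) = √(2·10·1.347/2) ≈ 3.67 m/s.

v ≈ 3.67 m/s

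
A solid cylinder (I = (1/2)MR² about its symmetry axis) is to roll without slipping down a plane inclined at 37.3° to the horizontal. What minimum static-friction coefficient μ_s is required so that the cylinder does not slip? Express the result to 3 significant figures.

Here I = (1/2)MR², so the shape factor k = I/(MR²) = 0.5.
Translational: Mg sinθ − f = Ma. Rotational about the CM: fR = Iα = kMRa, so f = kMa.
These give a = g sinθ/(1+k) and the required friction f = kMg sinθ/(1+k).
With N = Mg cosθ, the no-slip condition f ≤ μN gives μ_min = f/N = k tanθ/(1+k).
μ_min = 0.5 × tan37.3° / 1.5 ≈ 0.254.

μ_min ≈ 0.254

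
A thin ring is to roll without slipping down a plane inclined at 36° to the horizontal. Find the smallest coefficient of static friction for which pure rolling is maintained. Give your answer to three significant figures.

With I = MR², the ratio k = I/(MR²) is 1.
Newton's second law down the slope: Mg sinθ − f = Ma. The torque equation fR = Iα (with α = a/R) gives f = kMa.
These give a = g sinθ/(1+k) and the required friction f = kMg sinθ/(1+k).
With N = Mg cosθ, the no-slip condition f ≤ μN gives μ_min = f/N = k tanθ/(1+k).
μ_min = 1 × tan36° / 2 ≈ 0.363.

μ_min ≈ 0.363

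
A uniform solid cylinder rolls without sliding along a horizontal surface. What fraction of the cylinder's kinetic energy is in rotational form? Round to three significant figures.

For this body I = (1/2)MR², i.e. k = I/(MR²) = 0.5.
With ω = v/R, KE_trans = ½Mv² and KE_rot = ½Iω² = ½kMv², so KE_total = ½(1+k)Mv².
The rotational fraction is therefore k/(1+k) = 0.5/1.5 ≈ 0.333.

fraction ≈ 0.333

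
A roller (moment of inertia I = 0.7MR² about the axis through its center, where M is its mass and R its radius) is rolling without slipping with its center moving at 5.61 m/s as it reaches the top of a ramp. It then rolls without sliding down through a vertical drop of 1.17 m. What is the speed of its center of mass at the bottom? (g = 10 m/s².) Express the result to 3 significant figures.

The moment of inertia is 0.7MR², giving k ≡ I/(MR²) = 0.7.
Pure rolling means v = ωR; then KE = ½Mv² + ½I(v/R)² = ½(1+k)Mv² = (17/20)Mv².
Energy conservation: (17/20)Mv₀² + Mgh = (17/20)Mv², so v² = v₀² + 2gh/(1+k).
v = √(5.61² + 2×10×1.17/1.7) = √45.24 ≈ 6.73 m/s.

v ≈ 6.73 m/s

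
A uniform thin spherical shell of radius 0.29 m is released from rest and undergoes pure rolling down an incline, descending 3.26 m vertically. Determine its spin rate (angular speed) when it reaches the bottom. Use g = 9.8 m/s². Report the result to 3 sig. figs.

With I = (2/3)MR², the ratio k = I/(MR²) is 2/3.
Since it rolls without slipping, ω = v/R and KE = ½Mv² + ½Iω² = ½(1+k)Mv² = (5/6)Mv².
Energy conservation Mgh = ½(1+k)Mv² gives v = √(2gh/(1+k)) = √(2 × 9.8 × 3.26 / 1.667) = 6.192 m/s.
Then ω = v/R = 6.192 / 0.29 ≈ 21.4 rad/s.

ω ≈ 21.4 rad/s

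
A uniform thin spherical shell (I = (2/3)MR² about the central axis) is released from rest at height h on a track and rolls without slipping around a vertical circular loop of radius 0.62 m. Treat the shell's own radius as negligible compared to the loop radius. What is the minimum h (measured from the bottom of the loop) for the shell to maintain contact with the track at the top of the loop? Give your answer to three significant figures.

h_min ≈ 1.76 m

The moment of inertia is (2/3)MR², giving k ≡ I/(MR²) = 2/3.
At the top of the loop, the minimum-contact condition is Mg = Mv_top²/r, so v_top² = gr.
With ω = v/R, the kinetic energy at speed v is ½(1+k)Mv² = (5/6)Mv².
Energy conservation from release (height h) to the top (height 2r): Mgh = Mg(2r) + (5/6)M·gr.
Thus h_min = 2r + (1+k)r/2 = r(2 + 1.667/2) = 0.62 × 2.833 ≈ 1.76 m.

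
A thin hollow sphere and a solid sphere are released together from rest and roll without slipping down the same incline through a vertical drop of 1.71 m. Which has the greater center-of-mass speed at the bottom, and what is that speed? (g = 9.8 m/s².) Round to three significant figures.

the solid sphere, at v ≈ 4.89 m/s

For rolling without slipping, Mgh = ½(1+k)Mv² where k = I/(MR²), so v = √(2gh/(1+k)).
Thin hollow sphere: k = 2/3, giving v = √(2×9.8×1.71/1.667) = 4.484 m/s.
Solid sphere: k = 0.4, giving v = √(2×9.8×1.71/1.4) = 4.893 m/s.
The smaller k wins: the solid sphere, at ≈ 4.89 m/s.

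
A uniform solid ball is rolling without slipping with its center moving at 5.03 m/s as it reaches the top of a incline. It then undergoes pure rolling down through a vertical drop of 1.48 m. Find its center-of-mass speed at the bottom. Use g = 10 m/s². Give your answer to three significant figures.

v ≈ 6.81 m/s

For this body I = (2/5)MR², i.e. k = I/(MR²) = 0.4.
Since it rolls without slipping, ω = v/R and KE = ½Mv² + ½Iω² = ½(1+k)Mv² = (7/10)Mv².
Conserving energy between top and bottom: (7/10)Mv² = (7/10)Mv₀² + Mgh, hence v² = v₀² + 2gh/(1+k).
v = √(5.03² + 2×10×1.48/1.4) = √46.44 ≈ 6.81 m/s.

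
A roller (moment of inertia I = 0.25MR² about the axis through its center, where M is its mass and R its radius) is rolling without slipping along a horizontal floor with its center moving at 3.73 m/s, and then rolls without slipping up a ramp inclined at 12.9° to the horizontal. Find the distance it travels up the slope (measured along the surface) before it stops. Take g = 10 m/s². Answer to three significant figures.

The moment of inertia is 0.25MR², giving k ≡ I/(MR²) = 0.25.
Pure rolling means v = ωR; then KE = ½Mv² + ½I(v/R)² = ½(1+k)Mv² = (5/8)Mv².
Setting this equal to Mgh gives the vertical rise h = (1+k)v₀²/(2g) = 1.25×3.73²/(2×10) = 0.8696 m.
The distance along the slope is d = h/sinθ = 0.8696/sin12.9° ≈ 3.89 m.

d ≈ 3.89 m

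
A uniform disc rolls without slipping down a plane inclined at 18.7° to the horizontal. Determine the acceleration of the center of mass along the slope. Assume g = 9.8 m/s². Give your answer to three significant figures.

The moment of inertia is (1/2)MR², giving k ≡ I/(MR²) = 0.5.
Newton's second law down the slope: Mg sinθ − f = Ma. The torque equation fR = Iα (with α = a/R) gives f = kMa.
Eliminating f: Mg sinθ = (1+k)Ma, so a = g sinθ/(1+k) = 9.8 × sin18.7° / 1.5 ≈ 2.09 m/s².

a ≈ 2.09 m/s²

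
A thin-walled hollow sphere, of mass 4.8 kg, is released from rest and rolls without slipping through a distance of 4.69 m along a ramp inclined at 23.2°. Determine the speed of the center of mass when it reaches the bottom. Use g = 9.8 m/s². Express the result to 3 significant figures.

Here I = (2/3)MR², so the shape factor k = I/(MR²) = 2/3.
The rolling condition ω = v/R makes the rotational term ½I(v/R)² = ½kMv², so KE_total = ½(1+k)Mv² = (5/6)Mv².
The vertical drop is h = L sinθ = 4.69 × sin23.2° = 1.848 m.
Energy conservation: Mgh = (5/6)Mv², so v = √(2gh/(1+k)) = √(2 × 9.8 × 1.848 / 1.667) ≈ 4.66 m/s.

v ≈ 4.66 m/s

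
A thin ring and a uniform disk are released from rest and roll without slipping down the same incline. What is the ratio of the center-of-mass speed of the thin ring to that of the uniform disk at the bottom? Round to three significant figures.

v_ratio ≈ 0.866

Each satisfies Mgh = ½(1+k)Mv² with k = I/(MR²), so v ∝ 1/√(1+k).
For the thin ring k = 1; for the uniform disk k = 0.5.
v₁/v₂ = √((1+k₂)/(1+k₁)) = √(1.5/2) ≈ 0.866.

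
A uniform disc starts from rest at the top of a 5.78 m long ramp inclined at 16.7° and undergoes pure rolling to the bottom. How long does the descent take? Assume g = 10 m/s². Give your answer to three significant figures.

t ≈ 2.46 s

With I = (1/2)MR², the ratio k = I/(MR²) is 0.5.
Along the incline Mg sinθ − f = Ma, and torque about the center fR = Iα = kMR²(a/R) gives f = kMa.
Hence a = g sinθ/(1+k) = 10×sin16.7°/1.5 = 1.916 m/s².
Starting from rest, L = ½at², so t = √(2L/a) = √(2×5.78/1.916) ≈ 2.46 s.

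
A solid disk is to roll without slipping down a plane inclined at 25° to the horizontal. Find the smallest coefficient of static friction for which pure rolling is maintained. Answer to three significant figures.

μ_min ≈ 0.155

The moment of inertia is (1/2)MR², giving k ≡ I/(MR²) = 0.5.
Translational: Mg sinθ − f = Ma. Rotational about the CM: fR = Iα = kMRa, so f = kMa.
These give a = g sinθ/(1+k) and the required friction f = kMg sinθ/(1+k).
With N = Mg cosθ, the no-slip condition f ≤ μN gives μ_min = f/N = k tanθ/(1+k).
μ_min = 0.5 × tan25° / 1.5 ≈ 0.155.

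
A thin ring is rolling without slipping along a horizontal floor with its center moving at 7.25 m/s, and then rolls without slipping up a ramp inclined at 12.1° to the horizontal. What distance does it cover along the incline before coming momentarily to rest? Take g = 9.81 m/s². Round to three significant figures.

With I = MR², the ratio k = I/(MR²) is 1.
Rolling without slipping gives ω = v/R, so the total kinetic energy is ½Mv² + ½Iω² = ½(1+k)Mv² = Mv².
Setting this equal to Mgh gives the vertical rise h = (1+k)v₀²/(2g) = 2×7.25²/(2×9.81) = 5.358 m.
The distance along the slope is d = h/sinθ = 5.358/sin12.1° ≈ 25.6 m.

d ≈ 25.6 m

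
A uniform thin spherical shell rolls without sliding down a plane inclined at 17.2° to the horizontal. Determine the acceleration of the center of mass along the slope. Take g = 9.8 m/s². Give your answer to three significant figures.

Here I = (2/3)MR², so the shape factor k = I/(MR²) = 2/3.
Along the incline Mg sinθ − f = Ma, and torque about the center fR = Iα = kMR²(a/R) gives f = kMa.
Eliminating f: Mg sinθ = (1+k)Ma, so a = g sinθ/(1+k) = 9.8 × sin17.2° / 1.667 ≈ 1.74 m/s².

a ≈ 1.74 m/s²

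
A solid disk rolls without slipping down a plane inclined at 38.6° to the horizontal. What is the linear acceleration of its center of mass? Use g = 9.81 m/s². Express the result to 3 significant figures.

For this body I = (1/2)MR², i.e. k = I/(MR²) = 0.5.
Along the incline Mg sinθ − f = Ma, and torque about the center fR = Iα = kMR²(a/R) gives f = kMa.
Eliminating f: Mg sinθ = (1+k)Ma, so a = g sinθ/(1+k) = 9.81 × sin38.6° / 1.5 ≈ 4.08 m/s².

a ≈ 4.08 m/s²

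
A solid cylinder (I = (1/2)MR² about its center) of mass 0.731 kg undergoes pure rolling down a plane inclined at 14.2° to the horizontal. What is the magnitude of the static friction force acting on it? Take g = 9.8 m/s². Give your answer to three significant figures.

For this body I = (1/2)MR², i.e. k = I/(MR²) = 0.5.
Translational: Mg sinθ − f = Ma. Rotational about the CM: fR = Iα = kMRa, so f = kMa.
Combining, a = g sinθ/(1+k) and f = kMa = kMg sinθ/(1+k).
f = 0.5 × 0.731 × 9.8 × sin14.2° / 1.5 ≈ 0.586 N.

f ≈ 0.586 N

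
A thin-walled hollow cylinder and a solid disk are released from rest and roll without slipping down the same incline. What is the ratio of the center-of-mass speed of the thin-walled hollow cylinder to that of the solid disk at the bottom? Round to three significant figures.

Each satisfies Mgh = ½(1+k)Mv² with k = I/(MR²), so v ∝ 1/√(1+k).
For the thin-walled hollow cylinder k = 1; for the solid disk k = 0.5.
v₁/v₂ = √((1+k₂)/(1+k₁)) = √(1.5/2) ≈ 0.866.

v_ratio ≈ 0.866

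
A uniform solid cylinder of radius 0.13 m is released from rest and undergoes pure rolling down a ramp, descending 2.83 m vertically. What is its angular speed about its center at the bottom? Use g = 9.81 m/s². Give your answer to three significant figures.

Here I = (1/2)MR², so the shape factor k = I/(MR²) = 0.5.
Since it rolls without slipping, ω = v/R and KE = ½Mv² + ½Iω² = ½(1+k)Mv² = (3/4)Mv².
Energy conservation Mgh = ½(1+k)Mv² gives v = √(2gh/(1+k)) = √(2 × 9.81 × 2.83 / 1.5) = 6.084 m/s.
Then ω = v/R = 6.084 / 0.13 ≈ 46.8 rad/s.

ω ≈ 46.8 rad/s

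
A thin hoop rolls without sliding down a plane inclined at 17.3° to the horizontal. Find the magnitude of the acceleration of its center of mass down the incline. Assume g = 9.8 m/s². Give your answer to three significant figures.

With I = MR², the ratio k = I/(MR²) is 1.
Translational: Mg sinθ − f = Ma. Rotational about the CM: fR = Iα = kMRa, so f = kMa.
Eliminating f: Mg sinθ = (1+k)Ma, so a = g sinθ/(1+k) = 9.8 × sin17.3° / 2 ≈ 1.46 m/s².

a ≈ 1.46 m/s²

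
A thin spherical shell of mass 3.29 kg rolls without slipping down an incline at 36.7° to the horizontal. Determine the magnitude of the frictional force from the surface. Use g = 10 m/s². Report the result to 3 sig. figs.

For this body I = (2/3)MR², i.e. k = I/(MR²) = 2/3.
Along the incline Mg sinθ − f = Ma, and torque about the center fR = Iα = kMR²(a/R) gives f = kMa.
Combining, a = g sinθ/(1+k) and f = kMa = kMg sinθ/(1+k).
f = (2/3) × 3.29 × 10 × sin36.7° / 1.667 ≈ 7.86 N.

f ≈ 7.86 N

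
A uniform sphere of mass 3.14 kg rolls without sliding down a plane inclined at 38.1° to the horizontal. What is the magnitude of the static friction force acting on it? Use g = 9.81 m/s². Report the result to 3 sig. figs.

With I = (2/5)MR², the ratio k = I/(MR²) is 0.4.
Along the incline Mg sinθ − f = Ma, and torque about the center fR = Iα = kMR²(a/R) gives f = kMa.
Combining, a = g sinθ/(1+k) and f = kMa = kMg sinθ/(1+k).
f = 0.4 × 3.14 × 9.81 × sin38.1° / 1.4 ≈ 5.43 N.

f ≈ 5.43 N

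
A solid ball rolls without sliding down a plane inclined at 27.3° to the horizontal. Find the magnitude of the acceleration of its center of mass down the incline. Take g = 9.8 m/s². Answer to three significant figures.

a ≈ 3.21 m/s²

Here I = (2/5)MR², so the shape factor k = I/(MR²) = 0.4.
Along the incline Mg sinθ − f = Ma, and torque about the center fR = Iα = kMR²(a/R) gives f = kMa.
Eliminating f: Mg sinθ = (1+k)Ma, so a = g sinθ/(1+k) = 9.8 × sin27.3° / 1.4 ≈ 3.21 m/s².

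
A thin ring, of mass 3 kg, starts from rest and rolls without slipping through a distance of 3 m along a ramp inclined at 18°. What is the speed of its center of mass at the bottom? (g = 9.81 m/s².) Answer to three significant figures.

v ≈ 3.02 m/s

Here I = MR², so the shape factor k = I/(MR²) = 1.
Rolling without slipping gives ω = v/R, so the total kinetic energy is ½Mv² + ½Iω² = ½(1+k)Mv² = Mv².
The vertical drop is h = L sinθ = 3 × sin18° = 0.9271 m.
Setting Mgh = Mv² gives v = √(2gh/(1+k)) = √(2·9.81·0.9271/2) ≈ 3.02 m/s.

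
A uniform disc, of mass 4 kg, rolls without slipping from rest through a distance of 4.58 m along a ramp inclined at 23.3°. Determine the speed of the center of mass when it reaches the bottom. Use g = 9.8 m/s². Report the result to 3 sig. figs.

v ≈ 4.87 m/s

For this body I = (1/2)MR², i.e. k = I/(MR²) = 0.5.
The rolling condition ω = v/R makes the rotational term ½I(v/R)² = ½kMv², so KE_total = ½(1+k)Mv² = (3/4)Mv².
The vertical drop is h = L sinθ = 4.58 × sin23.3° = 1.812 m.
Setting Mgh = (3/4)Mv² gives v = √(2gh/(1+k)) = √(2·9.8·1.812/1.5) ≈ 4.87 m/s.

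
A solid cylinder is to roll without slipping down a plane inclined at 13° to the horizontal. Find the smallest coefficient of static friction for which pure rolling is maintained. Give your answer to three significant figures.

μ_min ≈ 0.0770

For this body I = (1/2)MR², i.e. k = I/(MR²) = 0.5.
Along the incline Mg sinθ − f = Ma, and torque about the center fR = Iα = kMR²(a/R) gives f = kMa.
These give a = g sinθ/(1+k) and the required friction f = kMg sinθ/(1+k).
The normal force is N = Mg cosθ, so μ_min = f/N = k tanθ/(1+k).
μ_min = 0.5 × tan13° / 1.5 ≈ 0.0770.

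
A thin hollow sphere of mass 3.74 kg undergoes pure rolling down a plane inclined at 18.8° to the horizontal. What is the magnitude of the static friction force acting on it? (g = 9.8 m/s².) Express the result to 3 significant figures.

f ≈ 4.72 N

For this body I = (2/3)MR², i.e. k = I/(MR²) = 2/3.
Along the incline Mg sinθ − f = Ma, and torque about the center fR = Iα = kMR²(a/R) gives f = kMa.
Combining, a = g sinθ/(1+k) and f = kMa = kMg sinθ/(1+k).
f = (2/3) × 3.74 × 9.8 × sin18.8° / 1.667 ≈ 4.72 N.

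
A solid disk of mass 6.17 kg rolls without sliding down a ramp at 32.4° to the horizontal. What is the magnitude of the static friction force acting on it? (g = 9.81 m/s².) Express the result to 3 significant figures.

f ≈ 10.8 N

For this body I = (1/2)MR², i.e. k = I/(MR²) = 0.5.
Newton's second law down the slope: Mg sinθ − f = Ma. The torque equation fR = Iα (with α = a/R) gives f = kMa.
Combining, a = g sinθ/(1+k) and f = kMa = kMg sinθ/(1+k).
f = 0.5 × 6.17 × 9.81 × sin32.4° / 1.5 ≈ 10.8 N.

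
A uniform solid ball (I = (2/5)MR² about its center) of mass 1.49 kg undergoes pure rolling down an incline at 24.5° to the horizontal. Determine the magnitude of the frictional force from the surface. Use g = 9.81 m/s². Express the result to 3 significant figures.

With I = (2/5)MR², the ratio k = I/(MR²) is 0.4.
Newton's second law down the slope: Mg sinθ − f = Ma. The torque equation fR = Iα (with α = a/R) gives f = kMa.
Combining, a = g sinθ/(1+k) and f = kMa = kMg sinθ/(1+k).
f = 0.4 × 1.49 × 9.81 × sin24.5° / 1.4 ≈ 1.73 N.

f ≈ 1.73 N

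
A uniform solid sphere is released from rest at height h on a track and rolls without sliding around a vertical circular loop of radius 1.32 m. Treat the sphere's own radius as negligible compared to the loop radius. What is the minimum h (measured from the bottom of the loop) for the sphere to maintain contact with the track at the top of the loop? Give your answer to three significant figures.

The moment of inertia is (2/5)MR², giving k ≡ I/(MR²) = 0.4.
At the top of the loop, the minimum-contact condition is Mg = Mv_top²/r, so v_top² = gr.
With ω = v/R, the kinetic energy at speed v is ½(1+k)Mv² = (7/10)Mv².
Energy conservation from release (height h) to the top (height 2r): Mgh = Mg(2r) + (7/10)M·gr.
Thus h_min = 2r + (1+k)r/2 = r(2 + 1.4/2) = 1.32 × 2.7 ≈ 3.56 m.

h_min ≈ 3.56 m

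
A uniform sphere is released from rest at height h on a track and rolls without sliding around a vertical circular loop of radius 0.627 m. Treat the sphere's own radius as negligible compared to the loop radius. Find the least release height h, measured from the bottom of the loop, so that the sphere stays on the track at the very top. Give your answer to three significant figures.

h_min ≈ 1.69 m

The moment of inertia is (2/5)MR², giving k ≡ I/(MR²) = 0.4.
At the top of the loop, the minimum-contact condition is Mg = Mv_top²/r, so v_top² = gr.
With ω = v/R, the kinetic energy at speed v is ½(1+k)Mv² = (7/10)Mv².
Energy conservation from release (height h) to the top (height 2r): Mgh = Mg(2r) + (7/10)M·gr.
Thus h_min = 2r + (1+k)r/2 = r(2 + 1.4/2) = 0.627 × 2.7 ≈ 1.69 m.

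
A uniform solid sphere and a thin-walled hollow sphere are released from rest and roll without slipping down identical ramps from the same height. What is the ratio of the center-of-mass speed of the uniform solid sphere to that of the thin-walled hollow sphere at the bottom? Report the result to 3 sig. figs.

Each satisfies Mgh = ½(1+k)Mv² with k = I/(MR²), so v ∝ 1/√(1+k).
For the uniform solid sphere k = 0.4; for the thin-walled hollow sphere k = 2/3.
v₁/v₂ = √((1+k₂)/(1+k₁)) = √(1.667/1.4) ≈ 1.09.

v_ratio ≈ 1.09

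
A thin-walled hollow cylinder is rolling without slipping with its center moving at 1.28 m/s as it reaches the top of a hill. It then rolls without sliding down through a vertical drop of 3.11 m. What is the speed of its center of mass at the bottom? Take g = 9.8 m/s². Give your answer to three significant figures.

The moment of inertia is MR², giving k ≡ I/(MR²) = 1.
Rolling without slipping gives ω = v/R, so the total kinetic energy is ½Mv² + ½Iω² = ½(1+k)Mv² = Mv².
Conserving energy between top and bottom: Mv² = Mv₀² + Mgh, hence v² = v₀² + 2gh/(1+k).
v = √(1.28² + 2×9.8×3.11/2) = √32.12 ≈ 5.67 m/s.

v ≈ 5.67 m/s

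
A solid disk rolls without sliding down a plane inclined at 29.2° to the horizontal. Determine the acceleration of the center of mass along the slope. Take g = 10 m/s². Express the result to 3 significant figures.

a ≈ 3.25 m/s²

Here I = (1/2)MR², so the shape factor k = I/(MR²) = 0.5.
Translational: Mg sinθ − f = Ma. Rotational about the CM: fR = Iα = kMRa, so f = kMa.
Eliminating f: Mg sinθ = (1+k)Ma, so a = g sinθ/(1+k) = 10 × sin29.2° / 1.5 ≈ 3.25 m/s².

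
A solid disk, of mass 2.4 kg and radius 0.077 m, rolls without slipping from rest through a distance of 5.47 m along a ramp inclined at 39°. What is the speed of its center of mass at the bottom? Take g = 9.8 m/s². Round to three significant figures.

v ≈ 6.71 m/s

The moment of inertia is (1/2)MR², giving k ≡ I/(MR²) = 0.5.
The rolling condition ω = v/R makes the rotational term ½I(v/R)² = ½kMv², so KE_total = ½(1+k)Mv² = (3/4)Mv².
The vertical drop is h = L sinθ = 5.47 × sin39° = 3.442 m.
Energy conservation: Mgh = (3/4)Mv², so v = √(2gh/(1+k)) = √(2 × 9.8 × 3.442 / 1.5) ≈ 6.71 m/s.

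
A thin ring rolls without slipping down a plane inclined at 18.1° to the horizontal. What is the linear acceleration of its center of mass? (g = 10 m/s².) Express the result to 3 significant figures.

a ≈ 1.55 m/s²

With I = MR², the ratio k = I/(MR²) is 1.
Newton's second law down the slope: Mg sinθ − f = Ma. The torque equation fR = Iα (with α = a/R) gives f = kMa.
Eliminating f: Mg sinθ = (1+k)Ma, so a = g sinθ/(1+k) = 10 × sin18.1° / 2 ≈ 1.55 m/s².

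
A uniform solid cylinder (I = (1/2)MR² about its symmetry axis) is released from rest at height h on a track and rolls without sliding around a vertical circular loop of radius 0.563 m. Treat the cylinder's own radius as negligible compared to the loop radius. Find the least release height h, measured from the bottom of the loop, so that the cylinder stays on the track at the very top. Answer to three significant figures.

With I = (1/2)MR², the ratio k = I/(MR²) is 0.5.
At the top of the loop, the minimum-contact condition is Mg = Mv_top²/r, so v_top² = gr.
With ω = v/R, the kinetic energy at speed v is ½(1+k)Mv² = (3/4)Mv².
Energy conservation from release (height h) to the top (height 2r): Mgh = Mg(2r) + (3/4)M·gr.
Thus h_min = 2r + (1+k)r/2 = r(2 + 1.5/2) = 0.563 × 2.75 ≈ 1.55 m.

h_min ≈ 1.55 m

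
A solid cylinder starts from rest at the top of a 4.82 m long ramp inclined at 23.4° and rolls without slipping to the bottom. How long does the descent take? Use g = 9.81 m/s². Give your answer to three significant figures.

For this body I = (1/2)MR², i.e. k = I/(MR²) = 0.5.
Translational: Mg sinθ − f = Ma. Rotational about the CM: fR = Iα = kMRa, so f = kMa.
Hence a = g sinθ/(1+k) = 9.81×sin23.4°/1.5 = 2.597 m/s².
Starting from rest, L = ½at², so t = √(2L/a) = √(2×4.82/2.597) ≈ 1.93 s.

t ≈ 1.93 s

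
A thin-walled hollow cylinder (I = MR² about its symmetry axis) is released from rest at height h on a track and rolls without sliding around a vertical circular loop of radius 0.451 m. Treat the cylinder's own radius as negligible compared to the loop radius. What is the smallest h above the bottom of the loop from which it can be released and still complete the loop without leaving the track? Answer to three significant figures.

h_min ≈ 1.35 m

With I = MR², the ratio k = I/(MR²) is 1.
At the top of the loop, the minimum-contact condition is Mg = Mv_top²/r, so v_top² = gr.
With ω = v/R, the kinetic energy at speed v is ½(1+k)Mv² = Mv².
Energy conservation from release (height h) to the top (height 2r): Mgh = Mg(2r) + M·gr.
Thus h_min = 2r + (1+k)r/2 = r(2 + 2/2) = 0.451 × 3 ≈ 1.35 m.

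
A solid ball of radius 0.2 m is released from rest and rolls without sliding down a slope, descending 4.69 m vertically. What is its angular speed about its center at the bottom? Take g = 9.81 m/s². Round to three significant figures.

ω ≈ 40.5 rad/s

The moment of inertia is (2/5)MR², giving k ≡ I/(MR²) = 0.4.
Pure rolling means v = ωR; then KE = ½Mv² + ½I(v/R)² = ½(1+k)Mv² = (7/10)Mv².
Energy conservation Mgh = ½(1+k)Mv² gives v = √(2gh/(1+k)) = √(2 × 9.81 × 4.69 / 1.4) = 8.107 m/s.
Then ω = v/R = 8.107 / 0.2 ≈ 40.5 rad/s.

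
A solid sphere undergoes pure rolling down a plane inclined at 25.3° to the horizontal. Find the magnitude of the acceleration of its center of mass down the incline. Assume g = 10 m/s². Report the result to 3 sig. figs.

The moment of inertia is (2/5)MR², giving k ≡ I/(MR²) = 0.4.
Translational: Mg sinθ − f = Ma. Rotational about the CM: fR = Iα = kMRa, so f = kMa.
Eliminating f: Mg sinθ = (1+k)Ma, so a = g sinθ/(1+k) = 10 × sin25.3° / 1.4 ≈ 3.05 m/s².

a ≈ 3.05 m/s²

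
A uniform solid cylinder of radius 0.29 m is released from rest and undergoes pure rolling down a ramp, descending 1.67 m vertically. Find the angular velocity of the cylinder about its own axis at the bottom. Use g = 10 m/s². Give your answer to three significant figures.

For this body I = (1/2)MR², i.e. k = I/(MR²) = 0.5.
Rolling without slipping gives ω = v/R, so the total kinetic energy is ½Mv² + ½Iω² = ½(1+k)Mv² = (3/4)Mv².
Energy conservation Mgh = ½(1+k)Mv² gives v = √(2gh/(1+k)) = √(2 × 10 × 1.67 / 1.5) = 4.719 m/s.
The angular speed follows from ω = v/R = 4.719/0.29 ≈ 16.3 rad/s.

ω ≈ 16.3 rad/s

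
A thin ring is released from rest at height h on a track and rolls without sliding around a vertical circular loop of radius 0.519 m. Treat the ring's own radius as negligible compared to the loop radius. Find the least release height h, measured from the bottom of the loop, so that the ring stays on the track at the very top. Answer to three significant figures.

For this body I = MR², i.e. k = I/(MR²) = 1.
At the top of the loop, the minimum-contact condition is Mg = Mv_top²/r, so v_top² = gr.
With ω = v/R, the kinetic energy at speed v is ½(1+k)Mv² = Mv².
Energy conservation from release (height h) to the top (height 2r): Mgh = Mg(2r) + M·gr.
Thus h_min = 2r + (1+k)r/2 = r(2 + 2/2) = 0.519 × 3 ≈ 1.56 m.

h_min ≈ 1.56 m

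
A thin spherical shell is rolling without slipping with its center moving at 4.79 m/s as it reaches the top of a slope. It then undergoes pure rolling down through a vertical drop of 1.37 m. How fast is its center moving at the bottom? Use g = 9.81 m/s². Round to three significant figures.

The moment of inertia is (2/3)MR², giving k ≡ I/(MR²) = 2/3.
Since it rolls without slipping, ω = v/R and KE = ½Mv² + ½Iω² = ½(1+k)Mv² = (5/6)Mv².
Conserving energy between top and bottom: (5/6)Mv² = (5/6)Mv₀² + Mgh, hence v² = v₀² + 2gh/(1+k).
v = √(4.79² + 2×9.81×1.37/1.667) = √39.07 ≈ 6.25 m/s.

v ≈ 6.25 m/s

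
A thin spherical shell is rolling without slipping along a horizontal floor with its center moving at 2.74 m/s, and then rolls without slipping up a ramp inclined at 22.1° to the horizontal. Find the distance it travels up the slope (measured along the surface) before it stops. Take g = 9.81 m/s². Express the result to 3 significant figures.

d ≈ 1.70 m

The moment of inertia is (2/3)MR², giving k ≡ I/(MR²) = 2/3.
Since it rolls without slipping, ω = v/R and KE = ½Mv² + ½Iω² = ½(1+k)Mv² = (5/6)Mv².
Setting this equal to Mgh gives the vertical rise h = (1+k)v₀²/(2g) = 1.667×2.74²/(2×9.81) = 0.6378 m.
Along the incline, d = h/sinθ = 0.6378/sin22.1° ≈ 1.70 m.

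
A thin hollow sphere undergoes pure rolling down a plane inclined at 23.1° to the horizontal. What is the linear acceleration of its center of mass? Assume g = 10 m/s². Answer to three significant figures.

a ≈ 2.35 m/s²

Here I = (2/3)MR², so the shape factor k = I/(MR²) = 2/3.
Translational: Mg sinθ − f = Ma. Rotational about the CM: fR = Iα = kMRa, so f = kMa.
Eliminating f: Mg sinθ = (1+k)Ma, so a = g sinθ/(1+k) = 10 × sin23.1° / 1.667 ≈ 2.35 m/s².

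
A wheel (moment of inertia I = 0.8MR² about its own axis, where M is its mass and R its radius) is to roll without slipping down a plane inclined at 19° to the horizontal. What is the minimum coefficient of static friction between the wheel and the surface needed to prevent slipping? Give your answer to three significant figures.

With I = 0.8MR², the ratio k = I/(MR²) is 0.8.
Along the incline Mg sinθ − f = Ma, and torque about the center fR = Iα = kMR²(a/R) gives f = kMa.
These give a = g sinθ/(1+k) and the required friction f = kMg sinθ/(1+k).
The normal force is N = Mg cosθ, so μ_min = f/N = k tanθ/(1+k).
μ_min = 0.8 × tan19° / 1.8 ≈ 0.153.

μ_min ≈ 0.153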